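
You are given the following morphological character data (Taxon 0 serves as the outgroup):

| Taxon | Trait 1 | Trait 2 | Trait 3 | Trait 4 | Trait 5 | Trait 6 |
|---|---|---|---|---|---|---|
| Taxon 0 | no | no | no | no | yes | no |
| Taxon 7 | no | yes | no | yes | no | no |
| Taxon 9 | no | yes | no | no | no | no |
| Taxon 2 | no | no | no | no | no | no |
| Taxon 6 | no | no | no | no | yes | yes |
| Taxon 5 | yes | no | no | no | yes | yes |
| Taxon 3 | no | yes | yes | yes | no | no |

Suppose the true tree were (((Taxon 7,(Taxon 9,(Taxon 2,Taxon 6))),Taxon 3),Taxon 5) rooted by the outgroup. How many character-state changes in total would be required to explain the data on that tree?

Map each character onto (((Taxon 7,(Taxon 9,(Taxon 2,Taxon 6))),Taxon 3),Taxon 5) (rooted by Taxon 0) and count the minimum state changes it requires (Fitch parsimony):
Trait 1: 1; Trait 2: 2; Trait 3: 1; Trait 4: 2; Trait 5: 2; Trait 6: 2.
Total tree length = 10.

10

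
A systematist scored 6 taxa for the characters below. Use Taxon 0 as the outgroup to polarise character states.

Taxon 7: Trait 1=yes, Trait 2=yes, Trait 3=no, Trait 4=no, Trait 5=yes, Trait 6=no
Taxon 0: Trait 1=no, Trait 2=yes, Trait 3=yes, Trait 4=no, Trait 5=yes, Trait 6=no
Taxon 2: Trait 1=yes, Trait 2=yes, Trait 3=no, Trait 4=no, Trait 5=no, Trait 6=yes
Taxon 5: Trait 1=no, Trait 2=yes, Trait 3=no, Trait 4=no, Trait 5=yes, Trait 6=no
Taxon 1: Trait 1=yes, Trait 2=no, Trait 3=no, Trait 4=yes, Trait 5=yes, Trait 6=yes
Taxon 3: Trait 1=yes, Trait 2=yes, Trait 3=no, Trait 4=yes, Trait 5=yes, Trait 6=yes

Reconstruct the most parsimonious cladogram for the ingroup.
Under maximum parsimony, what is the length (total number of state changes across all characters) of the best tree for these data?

6

Character polarity is set by the outgroup: the derived state is whichever differs from the outgroup's state, so for Trait 2, Trait 3, Trait 5 the derived state is 'no', and for the remaining characters it is 'yes'.
Trait 1 (derived state 'yes') is shared by Taxon 1, Taxon 2, Taxon 3, and Taxon 7 — a synapomorphy uniting that clade.
Trait 2: derived state 'no' in Taxon 1 only — an autapomorphy, so it tells us nothing about relationships among taxa.
Trait 3 (derived state 'no') is shared by all ingroup taxa — unites the whole ingroup.
Trait 4 (derived state 'yes') is shared by Taxon 1 and Taxon 3 — a synapomorphy uniting that clade.
Trait 5: derived state 'no' in Taxon 2 only — an autapomorphy, so it tells us nothing about relationships among taxa.
Trait 6 (derived state 'yes') is shared by Taxon 1, Taxon 2, and Taxon 3 — a synapomorphy uniting that clade.
Most parsimonious ingroup topology: ((((Taxon 3,Taxon 1),Taxon 2),Taxon 7),Taxon 5).
Changes per character on this tree: Trait 1: 1; Trait 2: 1; Trait 3: 1; Trait 4: 1; Trait 5: 1; Trait 6: 1.
Total = 6.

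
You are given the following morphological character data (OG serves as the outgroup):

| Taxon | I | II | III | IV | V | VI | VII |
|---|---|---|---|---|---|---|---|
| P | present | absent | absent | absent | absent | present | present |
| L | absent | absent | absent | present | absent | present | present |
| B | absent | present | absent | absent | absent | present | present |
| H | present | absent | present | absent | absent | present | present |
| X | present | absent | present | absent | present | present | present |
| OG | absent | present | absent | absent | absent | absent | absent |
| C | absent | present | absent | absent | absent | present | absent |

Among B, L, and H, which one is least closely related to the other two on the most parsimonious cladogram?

B

Character polarity is set by the outgroup: the derived state is whichever differs from the outgroup's state, so for II the derived state is 'absent', and for the remaining characters it is 'present'.
Only H, P, and X show the derived state 'present' for I, supporting them as a clade.
II: derived state 'absent' in H, L, P, and X only — synapomorphy for {H, L, P, X}.
Only H and X show the derived state 'present' for III, supporting them as a clade.
IV (derived state 'present') is unique to L (autapomorphy; uninformative for grouping).
V (derived state 'present') is unique to X (autapomorphy; uninformative for grouping).
VI (derived state 'present') is shared by all ingroup taxa — unites the whole ingroup.
Only B, H, L, P, and X show the derived state 'present' for VII, supporting them as a clade.
Most parsimonious ingroup topology: (((((X,H),P),L),B),C).
L and H share a more recent common ancestor with each other than either does with B, so B is the least closely related of the three.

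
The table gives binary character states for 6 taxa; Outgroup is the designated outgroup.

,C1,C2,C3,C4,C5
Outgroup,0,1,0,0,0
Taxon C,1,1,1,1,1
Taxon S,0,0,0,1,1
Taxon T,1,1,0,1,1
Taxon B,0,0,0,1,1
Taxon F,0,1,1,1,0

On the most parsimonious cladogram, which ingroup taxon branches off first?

Taxon F

Character polarity is set by the outgroup: the derived state is whichever differs from the outgroup's state, so for C2 the derived state is '0', and for the remaining characters it is '1'.
C1: derived state '1' in Taxon C and Taxon T only — synapomorphy for {Taxon C, Taxon T}.
C2 (derived state '0') is shared by Taxon B and Taxon S — a synapomorphy uniting that clade.
C3 (state '1') occurs in Taxon C and Taxon F but conflicts with the nesting implied by the other characters — most parsimoniously interpreted as homoplasy.
All ingroup taxa share the derived state '1' for C4; it defines the ingroup but does not resolve relationships within it.
Only Taxon B, Taxon C, Taxon S, and Taxon T show the derived state '1' for C5, supporting them as a clade.
Most parsimonious ingroup topology: (((Taxon C,Taxon T),(Taxon S,Taxon B)),Taxon F).
Taxon F is sister to the clade containing all other ingroup taxa, so it is the earliest-diverging (most basal) ingroup lineage.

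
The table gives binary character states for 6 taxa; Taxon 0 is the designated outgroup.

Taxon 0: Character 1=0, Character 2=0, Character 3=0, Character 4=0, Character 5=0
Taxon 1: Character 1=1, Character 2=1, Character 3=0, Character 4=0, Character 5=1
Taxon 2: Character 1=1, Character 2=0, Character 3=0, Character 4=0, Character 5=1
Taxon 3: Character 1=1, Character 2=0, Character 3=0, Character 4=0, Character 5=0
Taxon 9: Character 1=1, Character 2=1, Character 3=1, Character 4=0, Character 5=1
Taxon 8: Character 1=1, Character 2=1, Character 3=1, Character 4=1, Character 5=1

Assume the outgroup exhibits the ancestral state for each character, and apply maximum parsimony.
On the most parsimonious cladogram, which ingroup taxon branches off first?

Taxon 3

The outgroup has state '0' for every character, so '1' is the derived state throughout.
Character 1 (derived state '1') is shared by all ingroup taxa — unites the whole ingroup.
Character 2 (derived state '1') is shared by Taxon 1, Taxon 8, and Taxon 9 — a synapomorphy uniting that clade.
Only Taxon 8 and Taxon 9 show the derived state '1' for Character 3, supporting them as a clade.
Character 4: derived state '1' in Taxon 8 only — an autapomorphy, so it tells us nothing about relationships among taxa.
Only Taxon 1, Taxon 2, Taxon 8, and Taxon 9 show the derived state '1' for Character 5, supporting them as a clade.
Most parsimonious ingroup topology: (((Taxon 1,(Taxon 9,Taxon 8)),Taxon 2),Taxon 3).
Taxon 3 is sister to the clade containing all other ingroup taxa, so it is the earliest-diverging (most basal) ingroup lineage.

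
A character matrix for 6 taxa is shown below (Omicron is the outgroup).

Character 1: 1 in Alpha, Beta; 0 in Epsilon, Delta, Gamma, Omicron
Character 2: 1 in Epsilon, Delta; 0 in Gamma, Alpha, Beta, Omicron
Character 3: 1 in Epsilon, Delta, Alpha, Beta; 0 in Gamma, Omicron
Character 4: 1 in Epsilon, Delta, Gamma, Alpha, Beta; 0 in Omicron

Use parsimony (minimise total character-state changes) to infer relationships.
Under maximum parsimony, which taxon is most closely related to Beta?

The outgroup has state '0' for every character, so '1' is the derived state throughout.
Character 1 (derived state '1') is shared by Alpha and Beta — a synapomorphy uniting that clade.
Character 2 (derived state '1') is shared by Delta and Epsilon — a synapomorphy uniting that clade.
Character 3 (derived state '1') is shared by Alpha, Beta, Delta, and Epsilon — a synapomorphy uniting that clade.
All ingroup taxa share the derived state '1' for Character 4; it defines the ingroup but does not resolve relationships within it.
Most parsimonious ingroup topology: (((Delta,Epsilon),(Alpha,Beta)),Gamma).
Beta and Alpha form a cherry on this tree, so they are sister taxa.

Alpha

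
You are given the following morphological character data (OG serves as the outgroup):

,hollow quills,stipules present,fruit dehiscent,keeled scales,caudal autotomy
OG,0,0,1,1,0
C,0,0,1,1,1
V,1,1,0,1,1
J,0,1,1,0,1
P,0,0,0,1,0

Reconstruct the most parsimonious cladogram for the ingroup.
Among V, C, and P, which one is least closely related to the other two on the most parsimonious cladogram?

P

Character polarity is set by the outgroup: the derived state is whichever differs from the outgroup's state, so for fruit dehiscent, keeled scales the derived state is '0', and for the remaining characters it is '1'.
hollow quills: derived state '1' in V only — an autapomorphy, so it tells us nothing about relationships among taxa.
Only J and V show the derived state '1' for stipules present, supporting them as a clade.
fruit dehiscent groups P and V, which is incompatible with the clades supported by the remaining characters; treating it as convergent (homoplasy) costs fewer steps than any alternative tree.
keeled scales (derived state '0') is unique to J (autapomorphy; uninformative for grouping).
caudal autotomy: derived state '1' in C, J, and V only — synapomorphy for {C, J, V}.
Most parsimonious ingroup topology: ((C,(V,J)),P).
V and C share a more recent common ancestor with each other than either does with P, so P is the least closely related of the three.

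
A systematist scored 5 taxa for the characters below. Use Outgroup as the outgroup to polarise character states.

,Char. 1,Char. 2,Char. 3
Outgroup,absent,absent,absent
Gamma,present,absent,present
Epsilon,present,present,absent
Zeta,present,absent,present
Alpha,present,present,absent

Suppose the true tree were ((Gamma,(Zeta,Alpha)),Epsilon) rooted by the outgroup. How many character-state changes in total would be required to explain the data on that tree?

Map each character onto ((Gamma,(Zeta,Alpha)),Epsilon) (rooted by Outgroup) and count the minimum state changes it requires (Fitch parsimony):
Char. 1: 1; Char. 2: 2; Char. 3: 2.
Total tree length = 5.

5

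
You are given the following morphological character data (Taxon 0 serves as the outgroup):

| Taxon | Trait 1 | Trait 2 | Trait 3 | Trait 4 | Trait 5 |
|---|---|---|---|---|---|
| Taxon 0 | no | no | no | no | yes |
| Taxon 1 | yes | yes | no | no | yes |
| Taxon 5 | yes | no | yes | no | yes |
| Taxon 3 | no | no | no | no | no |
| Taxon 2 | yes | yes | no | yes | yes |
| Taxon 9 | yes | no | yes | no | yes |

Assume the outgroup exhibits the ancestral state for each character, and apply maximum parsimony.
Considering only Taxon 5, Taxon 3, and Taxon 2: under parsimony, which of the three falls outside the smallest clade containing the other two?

Taxon 3

Character polarity is set by the outgroup: the derived state is whichever differs from the outgroup's state, so for Trait 5 the derived state is 'no', and for the remaining characters it is 'yes'.
Trait 1: derived state 'yes' in Taxon 1, Taxon 2, Taxon 5, and Taxon 9 only — synapomorphy for {Taxon 1, Taxon 2, Taxon 5, Taxon 9}.
Only Taxon 1 and Taxon 2 show the derived state 'yes' for Trait 2, supporting them as a clade.
Trait 3 (derived state 'yes') is shared by Taxon 5 and Taxon 9 — a synapomorphy uniting that clade.
Trait 4: derived state 'yes' in Taxon 2 only — an autapomorphy, so it tells us nothing about relationships among taxa.
Trait 5 (derived state 'no') is unique to Taxon 3 (autapomorphy; uninformative for grouping).
Most parsimonious ingroup topology: (((Taxon 1,Taxon 2),(Taxon 5,Taxon 9)),Taxon 3).
Taxon 5 and Taxon 2 share a more recent common ancestor with each other than either does with Taxon 3, so Taxon 3 is the least closely related of the three.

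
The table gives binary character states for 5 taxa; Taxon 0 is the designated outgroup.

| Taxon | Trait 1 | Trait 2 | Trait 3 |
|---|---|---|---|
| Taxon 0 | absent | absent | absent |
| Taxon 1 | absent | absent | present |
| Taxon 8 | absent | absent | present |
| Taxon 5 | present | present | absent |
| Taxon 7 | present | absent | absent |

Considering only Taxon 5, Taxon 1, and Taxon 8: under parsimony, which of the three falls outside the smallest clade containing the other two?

The outgroup has state 'absent' for every character, so 'present' is the derived state throughout.
Trait 1: derived state 'present' in Taxon 5 and Taxon 7 only — synapomorphy for {Taxon 5, Taxon 7}.
Trait 2: derived state 'present' in Taxon 5 only — an autapomorphy, so it tells us nothing about relationships among taxa.
Trait 3: derived state 'present' in Taxon 1 and Taxon 8 only — synapomorphy for {Taxon 1, Taxon 8}.
Most parsimonious ingroup topology: ((Taxon 1,Taxon 8),(Taxon 5,Taxon 7)).
Taxon 8 and Taxon 1 share a more recent common ancestor with each other than either does with Taxon 5, so Taxon 5 is the least closely related of the three.

Taxon 5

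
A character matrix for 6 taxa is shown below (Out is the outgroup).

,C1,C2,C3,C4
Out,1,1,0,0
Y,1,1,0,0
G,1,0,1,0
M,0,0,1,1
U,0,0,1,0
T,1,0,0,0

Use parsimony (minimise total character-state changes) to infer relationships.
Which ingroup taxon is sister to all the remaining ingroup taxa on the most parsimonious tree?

Y

Character polarity is set by the outgroup: the derived state is whichever differs from the outgroup's state, so for C1, C2 the derived state is '0', and for the remaining characters it is '1'.
Only M and U show the derived state '0' for C1, supporting them as a clade.
C2: derived state '0' in G, M, T, and U only — synapomorphy for {G, M, T, U}.
C3 (derived state '1') is shared by G, M, and U — a synapomorphy uniting that clade.
C4 (derived state '1') is unique to M (autapomorphy; uninformative for grouping).
Most parsimonious ingroup topology: (Y,((G,(M,U)),T)).
Y is sister to the clade containing all other ingroup taxa, so it is the earliest-diverging (most basal) ingroup lineage.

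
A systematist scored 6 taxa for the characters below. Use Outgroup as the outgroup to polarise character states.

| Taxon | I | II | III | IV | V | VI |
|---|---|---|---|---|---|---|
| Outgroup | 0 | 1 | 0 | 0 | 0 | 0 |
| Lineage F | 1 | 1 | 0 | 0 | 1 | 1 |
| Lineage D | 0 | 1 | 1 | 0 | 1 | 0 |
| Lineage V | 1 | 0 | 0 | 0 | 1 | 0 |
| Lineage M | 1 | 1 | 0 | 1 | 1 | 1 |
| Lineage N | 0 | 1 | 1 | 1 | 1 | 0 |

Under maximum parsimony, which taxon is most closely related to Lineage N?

Lineage D

Character polarity is set by the outgroup: the derived state is whichever differs from the outgroup's state, so for II the derived state is '0', and for the remaining characters it is '1'.
I: derived state '1' in Lineage F, Lineage M, and Lineage V only — synapomorphy for {Lineage F, Lineage M, Lineage V}.
II (derived state '0') is unique to Lineage V (autapomorphy; uninformative for grouping).
III (derived state '1') is shared by Lineage D and Lineage N — a synapomorphy uniting that clade.
IV (state '1') occurs in Lineage M and Lineage N but conflicts with the nesting implied by the other characters — most parsimoniously interpreted as homoplasy.
V (derived state '1') is shared by all ingroup taxa — unites the whole ingroup.
VI (derived state '1') is shared by Lineage F and Lineage M — a synapomorphy uniting that clade.
Most parsimonious ingroup topology: (((Lineage F,Lineage M),Lineage V),(Lineage D,Lineage N)).
Lineage N and Lineage D form a cherry on this tree, so they are sister taxa.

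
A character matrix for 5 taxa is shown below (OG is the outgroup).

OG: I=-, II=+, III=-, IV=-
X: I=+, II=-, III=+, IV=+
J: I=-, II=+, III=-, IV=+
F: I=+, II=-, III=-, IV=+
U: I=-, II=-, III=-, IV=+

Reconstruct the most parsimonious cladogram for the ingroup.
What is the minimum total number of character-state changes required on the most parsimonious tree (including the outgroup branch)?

Character polarity is set by the outgroup: the derived state is whichever differs from the outgroup's state, so for II the derived state is '-', and for the remaining characters it is '+'.
I (derived state '+') is shared by F and X — a synapomorphy uniting that clade.
II (derived state '-') is shared by F, U, and X — a synapomorphy uniting that clade.
III (derived state '+') is unique to X (autapomorphy; uninformative for grouping).
IV (derived state '+') is shared by all ingroup taxa — unites the whole ingroup.
Most parsimonious ingroup topology: (((X,F),U),J).
Changes per character on this tree: I: 1; II: 1; III: 1; IV: 1.
Total = 4.

4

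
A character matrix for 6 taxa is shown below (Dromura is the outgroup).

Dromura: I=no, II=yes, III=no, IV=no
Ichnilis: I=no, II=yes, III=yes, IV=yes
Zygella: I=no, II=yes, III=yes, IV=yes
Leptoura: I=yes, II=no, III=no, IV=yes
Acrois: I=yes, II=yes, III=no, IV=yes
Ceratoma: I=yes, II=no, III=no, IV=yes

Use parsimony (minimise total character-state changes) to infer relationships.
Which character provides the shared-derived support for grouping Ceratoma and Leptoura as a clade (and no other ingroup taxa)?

II

Character polarity is set by the outgroup: the derived state is whichever differs from the outgroup's state, so for II the derived state is 'no', and for the remaining characters it is 'yes'.
Only Acrois, Ceratoma, and Leptoura show the derived state 'yes' for I, supporting them as a clade.
II: derived state 'no' in Ceratoma and Leptoura only — synapomorphy for {Ceratoma, Leptoura}.
III (derived state 'yes') is shared by Ichnilis and Zygella — a synapomorphy uniting that clade.
All ingroup taxa share the derived state 'yes' for IV; it defines the ingroup but does not resolve relationships within it.
Most parsimonious ingroup topology: ((Ichnilis,Zygella),((Leptoura,Ceratoma),Acrois)).
The clade {Ceratoma, Leptoura} is supported by II: its derived state 'no' occurs in exactly those taxa and in no other taxon (including the outgroup).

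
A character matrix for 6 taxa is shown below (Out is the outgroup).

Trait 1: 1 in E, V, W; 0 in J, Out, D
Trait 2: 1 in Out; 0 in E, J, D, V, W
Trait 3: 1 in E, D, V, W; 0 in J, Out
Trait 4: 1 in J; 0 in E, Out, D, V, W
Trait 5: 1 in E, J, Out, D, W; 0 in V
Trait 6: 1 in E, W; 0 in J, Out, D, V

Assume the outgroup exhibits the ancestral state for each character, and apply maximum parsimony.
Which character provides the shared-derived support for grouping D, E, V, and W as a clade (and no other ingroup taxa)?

Character polarity is set by the outgroup: the derived state is whichever differs from the outgroup's state, so for Trait 2, Trait 5 the derived state is '0', and for the remaining characters it is '1'.
Trait 1 (derived state '1') is shared by E, V, and W — a synapomorphy uniting that clade.
Trait 2 (derived state '0') is shared by all ingroup taxa — unites the whole ingroup.
Only D, E, V, and W show the derived state '1' for Trait 3, supporting them as a clade.
Trait 4: derived state '1' in J only — an autapomorphy, so it tells us nothing about relationships among taxa.
Trait 5 (derived state '0') is unique to V (autapomorphy; uninformative for grouping).
Trait 6 (derived state '1') is shared by E and W — a synapomorphy uniting that clade.
Most parsimonious ingroup topology: ((((W,E),V),D),J).
The clade {D, E, V, W} is supported by Trait 3: its derived state '1' occurs in exactly those taxa and in no other taxon (including the outgroup).

Trait 3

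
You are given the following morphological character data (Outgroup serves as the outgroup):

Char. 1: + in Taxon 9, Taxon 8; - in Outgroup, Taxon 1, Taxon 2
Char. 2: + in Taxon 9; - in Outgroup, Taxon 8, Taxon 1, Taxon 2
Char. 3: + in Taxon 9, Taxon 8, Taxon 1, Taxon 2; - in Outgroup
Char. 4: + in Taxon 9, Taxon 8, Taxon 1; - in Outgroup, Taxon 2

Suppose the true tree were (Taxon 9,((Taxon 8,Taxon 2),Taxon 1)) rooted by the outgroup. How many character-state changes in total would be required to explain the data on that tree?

Map each character onto (Taxon 9,((Taxon 8,Taxon 2),Taxon 1)) (rooted by Outgroup) and count the minimum state changes it requires (Fitch parsimony):
Char. 1: 2; Char. 2: 1; Char. 3: 1; Char. 4: 2.
Total tree length = 6.

6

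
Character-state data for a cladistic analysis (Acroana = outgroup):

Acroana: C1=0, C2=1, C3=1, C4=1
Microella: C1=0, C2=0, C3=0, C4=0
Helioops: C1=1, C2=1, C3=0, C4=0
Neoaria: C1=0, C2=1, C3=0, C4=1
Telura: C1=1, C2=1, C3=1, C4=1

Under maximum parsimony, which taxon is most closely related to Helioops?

Microella

Character polarity is set by the outgroup: the derived state is whichever differs from the outgroup's state, so for C2, C3, C4 the derived state is '0', and for the remaining characters it is '1'.
C1 groups Helioops and Telura, which is incompatible with the clades supported by the remaining characters; treating it as convergent (homoplasy) costs fewer steps than any alternative tree.
C2: derived state '0' in Microella only — an autapomorphy, so it tells us nothing about relationships among taxa.
C3: derived state '0' in Helioops, Microella, and Neoaria only — synapomorphy for {Helioops, Microella, Neoaria}.
Only Helioops and Microella show the derived state '0' for C4, supporting them as a clade.
Most parsimonious ingroup topology: (((Microella,Helioops),Neoaria),Telura).
Helioops and Microella form a cherry on this tree, so they are sister taxa.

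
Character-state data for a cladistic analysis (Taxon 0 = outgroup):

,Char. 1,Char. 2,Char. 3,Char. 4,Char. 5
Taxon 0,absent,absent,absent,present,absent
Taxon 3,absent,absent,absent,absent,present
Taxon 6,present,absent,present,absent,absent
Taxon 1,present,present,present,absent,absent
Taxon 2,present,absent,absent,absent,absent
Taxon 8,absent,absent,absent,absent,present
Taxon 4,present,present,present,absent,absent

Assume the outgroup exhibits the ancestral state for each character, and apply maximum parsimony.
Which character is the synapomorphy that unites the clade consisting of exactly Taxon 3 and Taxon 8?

Character polarity is set by the outgroup: the derived state is whichever differs from the outgroup's state, so for Char. 4 the derived state is 'absent', and for the remaining characters it is 'present'.
Char. 1: derived state 'present' in Taxon 1, Taxon 2, Taxon 4, and Taxon 6 only — synapomorphy for {Taxon 1, Taxon 2, Taxon 4, Taxon 6}.
Only Taxon 1 and Taxon 4 show the derived state 'present' for Char. 2, supporting them as a clade.
Char. 3: derived state 'present' in Taxon 1, Taxon 4, and Taxon 6 only — synapomorphy for {Taxon 1, Taxon 4, Taxon 6}.
Char. 4 (derived state 'absent') is shared by all ingroup taxa — unites the whole ingroup.
Char. 5: derived state 'present' in Taxon 3 and Taxon 8 only — synapomorphy for {Taxon 3, Taxon 8}.
Most parsimonious ingroup topology: ((Taxon 3,Taxon 8),((Taxon 6,(Taxon 1,Taxon 4)),Taxon 2)).
The clade {Taxon 3, Taxon 8} is supported by Char. 5: its derived state 'present' occurs in exactly those taxa and in no other taxon (including the outgroup).

Char. 5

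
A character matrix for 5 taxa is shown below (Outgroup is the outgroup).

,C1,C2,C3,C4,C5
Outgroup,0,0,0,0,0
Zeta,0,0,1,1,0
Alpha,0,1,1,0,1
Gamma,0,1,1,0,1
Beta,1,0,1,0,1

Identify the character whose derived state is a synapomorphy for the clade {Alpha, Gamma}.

The outgroup has state '0' for every character, so '1' is the derived state throughout.
C1: derived state '1' in Beta only — an autapomorphy, so it tells us nothing about relationships among taxa.
C2: derived state '1' in Alpha and Gamma only — synapomorphy for {Alpha, Gamma}.
C3 (derived state '1') is shared by all ingroup taxa — unites the whole ingroup.
C4: derived state '1' in Zeta only — an autapomorphy, so it tells us nothing about relationships among taxa.
C5: derived state '1' in Alpha, Beta, and Gamma only — synapomorphy for {Alpha, Beta, Gamma}.
Most parsimonious ingroup topology: (Zeta,((Alpha,Gamma),Beta)).
The clade {Alpha, Gamma} is supported by C2: its derived state '1' occurs in exactly those taxa and in no other taxon (including the outgroup).

C2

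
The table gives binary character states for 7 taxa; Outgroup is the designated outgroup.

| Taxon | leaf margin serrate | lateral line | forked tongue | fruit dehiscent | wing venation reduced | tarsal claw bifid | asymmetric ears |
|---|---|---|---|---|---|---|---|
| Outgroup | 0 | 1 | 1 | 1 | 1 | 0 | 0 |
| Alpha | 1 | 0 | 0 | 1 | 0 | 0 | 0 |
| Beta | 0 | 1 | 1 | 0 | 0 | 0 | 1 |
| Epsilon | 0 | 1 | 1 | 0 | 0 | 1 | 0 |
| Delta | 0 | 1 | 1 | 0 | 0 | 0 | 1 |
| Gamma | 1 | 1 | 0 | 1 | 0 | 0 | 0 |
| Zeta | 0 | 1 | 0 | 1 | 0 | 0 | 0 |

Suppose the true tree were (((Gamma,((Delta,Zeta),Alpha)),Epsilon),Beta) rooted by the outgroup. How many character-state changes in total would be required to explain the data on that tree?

Map each character onto (((Gamma,((Delta,Zeta),Alpha)),Epsilon),Beta) (rooted by Outgroup) and count the minimum state changes it requires (Fitch parsimony):
leaf margin serrate: 2; lateral line: 1; forked tongue: 2; fruit dehiscent: 3; wing venation reduced: 1; tarsal claw bifid: 1; asymmetric ears: 2.
Total tree length = 12.

12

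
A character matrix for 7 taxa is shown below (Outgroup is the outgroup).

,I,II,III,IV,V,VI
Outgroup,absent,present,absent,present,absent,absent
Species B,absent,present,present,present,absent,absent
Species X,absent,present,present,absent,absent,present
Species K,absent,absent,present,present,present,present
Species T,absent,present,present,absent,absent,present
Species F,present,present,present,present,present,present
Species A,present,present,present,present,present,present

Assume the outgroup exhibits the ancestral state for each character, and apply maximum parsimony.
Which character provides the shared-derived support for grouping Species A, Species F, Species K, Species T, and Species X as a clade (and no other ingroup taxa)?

VI

Character polarity is set by the outgroup: the derived state is whichever differs from the outgroup's state, so for II, IV the derived state is 'absent', and for the remaining characters it is 'present'.
I: derived state 'present' in Species A and Species F only — synapomorphy for {Species A, Species F}.
II (derived state 'absent') is unique to Species K (autapomorphy; uninformative for grouping).
All ingroup taxa share the derived state 'present' for III; it defines the ingroup but does not resolve relationships within it.
Only Species T and Species X show the derived state 'absent' for IV, supporting them as a clade.
Only Species A, Species F, and Species K show the derived state 'present' for V, supporting them as a clade.
VI: derived state 'present' in Species A, Species F, Species K, Species T, and Species X only — synapomorphy for {Species A, Species F, Species K, Species T, Species X}.
Most parsimonious ingroup topology: (Species B,((Species X,Species T),(Species K,(Species F,Species A)))).
The clade {Species A, Species F, Species K, Species T, Species X} is supported by VI: its derived state 'present' occurs in exactly those taxa and in no other taxon (including the outgroup).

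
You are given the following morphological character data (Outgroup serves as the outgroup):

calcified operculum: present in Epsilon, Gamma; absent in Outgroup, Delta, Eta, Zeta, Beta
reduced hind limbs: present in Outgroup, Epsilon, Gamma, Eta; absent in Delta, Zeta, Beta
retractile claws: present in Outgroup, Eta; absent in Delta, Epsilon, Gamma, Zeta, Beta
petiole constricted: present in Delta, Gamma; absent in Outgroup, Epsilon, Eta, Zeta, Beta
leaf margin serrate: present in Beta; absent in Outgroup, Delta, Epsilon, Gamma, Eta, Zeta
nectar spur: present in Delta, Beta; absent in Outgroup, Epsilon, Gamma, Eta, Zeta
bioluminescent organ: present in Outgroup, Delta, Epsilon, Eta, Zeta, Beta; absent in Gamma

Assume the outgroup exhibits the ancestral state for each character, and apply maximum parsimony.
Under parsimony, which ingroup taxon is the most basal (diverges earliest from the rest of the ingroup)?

Character polarity is set by the outgroup: the derived state is whichever differs from the outgroup's state, so for reduced hind limbs, retractile claws, bioluminescent organ the derived state is 'absent', and for the remaining characters it is 'present'.
calcified operculum (derived state 'present') is shared by Epsilon and Gamma — a synapomorphy uniting that clade.
reduced hind limbs (derived state 'absent') is shared by Beta, Delta, and Zeta — a synapomorphy uniting that clade.
retractile claws: derived state 'absent' in Beta, Delta, Epsilon, Gamma, and Zeta only — synapomorphy for {Beta, Delta, Epsilon, Gamma, Zeta}.
petiole constricted (state 'present') occurs in Delta and Gamma but conflicts with the nesting implied by the other characters — most parsimoniously interpreted as homoplasy.
leaf margin serrate: derived state 'present' in Beta only — an autapomorphy, so it tells us nothing about relationships among taxa.
nectar spur: derived state 'present' in Beta and Delta only — synapomorphy for {Beta, Delta}.
bioluminescent organ (derived state 'absent') is unique to Gamma (autapomorphy; uninformative for grouping).
Most parsimonious ingroup topology: ((((Delta,Beta),Zeta),(Epsilon,Gamma)),Eta).
Eta is sister to the clade containing all other ingroup taxa, so it is the earliest-diverging (most basal) ingroup lineage.

Eta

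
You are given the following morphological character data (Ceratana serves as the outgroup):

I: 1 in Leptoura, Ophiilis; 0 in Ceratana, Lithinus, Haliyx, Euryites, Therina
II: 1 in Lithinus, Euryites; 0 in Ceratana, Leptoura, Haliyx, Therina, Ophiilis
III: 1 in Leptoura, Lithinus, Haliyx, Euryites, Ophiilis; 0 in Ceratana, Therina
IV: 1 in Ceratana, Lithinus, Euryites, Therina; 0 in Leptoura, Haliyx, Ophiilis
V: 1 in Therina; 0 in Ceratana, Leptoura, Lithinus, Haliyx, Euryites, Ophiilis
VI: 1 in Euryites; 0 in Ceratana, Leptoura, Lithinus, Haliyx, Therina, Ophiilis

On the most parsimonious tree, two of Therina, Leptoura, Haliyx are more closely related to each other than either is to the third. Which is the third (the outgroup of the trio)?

Character polarity is set by the outgroup: the derived state is whichever differs from the outgroup's state, so for IV the derived state is '0', and for the remaining characters it is '1'.
I: derived state '1' in Leptoura and Ophiilis only — synapomorphy for {Leptoura, Ophiilis}.
Only Euryites and Lithinus show the derived state '1' for II, supporting them as a clade.
Only Euryites, Haliyx, Leptoura, Lithinus, and Ophiilis show the derived state '1' for III, supporting them as a clade.
IV (derived state '0') is shared by Haliyx, Leptoura, and Ophiilis — a synapomorphy uniting that clade.
V: derived state '1' in Therina only — an autapomorphy, so it tells us nothing about relationships among taxa.
VI: derived state '1' in Euryites only — an autapomorphy, so it tells us nothing about relationships among taxa.
Most parsimonious ingroup topology: ((((Leptoura,Ophiilis),Haliyx),(Lithinus,Euryites)),Therina).
Haliyx and Leptoura share a more recent common ancestor with each other than either does with Therina, so Therina is the least closely related of the three.

Therina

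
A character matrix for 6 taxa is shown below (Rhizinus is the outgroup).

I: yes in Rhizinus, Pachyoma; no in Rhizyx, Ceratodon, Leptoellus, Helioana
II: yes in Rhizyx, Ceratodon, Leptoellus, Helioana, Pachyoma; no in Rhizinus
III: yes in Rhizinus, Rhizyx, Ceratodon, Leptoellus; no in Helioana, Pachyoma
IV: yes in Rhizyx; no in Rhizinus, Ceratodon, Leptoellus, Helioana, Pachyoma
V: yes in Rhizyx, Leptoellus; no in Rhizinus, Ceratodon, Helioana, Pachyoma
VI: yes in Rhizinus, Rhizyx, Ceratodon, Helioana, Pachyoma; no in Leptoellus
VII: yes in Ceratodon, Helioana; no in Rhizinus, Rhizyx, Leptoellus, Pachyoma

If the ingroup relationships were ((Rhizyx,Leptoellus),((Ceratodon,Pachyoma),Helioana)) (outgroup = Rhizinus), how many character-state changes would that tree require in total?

Map each character onto ((Rhizyx,Leptoellus),((Ceratodon,Pachyoma),Helioana)) (rooted by Rhizinus) and count the minimum state changes it requires (Fitch parsimony):
I: 2; II: 1; III: 2; IV: 1; V: 1; VI: 1; VII: 2.
Total tree length = 10.

10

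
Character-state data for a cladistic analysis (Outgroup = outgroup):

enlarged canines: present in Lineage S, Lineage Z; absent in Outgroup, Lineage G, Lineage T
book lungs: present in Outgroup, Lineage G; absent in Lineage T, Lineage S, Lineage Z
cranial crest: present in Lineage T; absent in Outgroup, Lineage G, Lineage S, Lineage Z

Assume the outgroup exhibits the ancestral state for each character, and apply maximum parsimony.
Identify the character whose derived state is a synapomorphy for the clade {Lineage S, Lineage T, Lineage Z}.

book lungs

Character polarity is set by the outgroup: the derived state is whichever differs from the outgroup's state, so for book lungs the derived state is 'absent', and for the remaining characters it is 'present'.
enlarged canines (derived state 'present') is shared by Lineage S and Lineage Z — a synapomorphy uniting that clade.
book lungs: derived state 'absent' in Lineage S, Lineage T, and Lineage Z only — synapomorphy for {Lineage S, Lineage T, Lineage Z}.
cranial crest (derived state 'present') is unique to Lineage T (autapomorphy; uninformative for grouping).
Most parsimonious ingroup topology: (Lineage G,(Lineage T,(Lineage S,Lineage Z))).
The clade {Lineage S, Lineage T, Lineage Z} is supported by book lungs: its derived state 'absent' occurs in exactly those taxa and in no other taxon (including the outgroup).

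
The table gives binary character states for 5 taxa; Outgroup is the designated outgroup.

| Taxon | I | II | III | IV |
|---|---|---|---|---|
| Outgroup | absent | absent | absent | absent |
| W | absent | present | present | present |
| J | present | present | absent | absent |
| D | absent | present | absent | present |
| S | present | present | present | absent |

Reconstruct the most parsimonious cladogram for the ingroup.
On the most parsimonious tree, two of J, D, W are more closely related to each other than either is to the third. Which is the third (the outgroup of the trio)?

J

The outgroup has state 'absent' for every character, so 'present' is the derived state throughout.
Only J and S show the derived state 'present' for I, supporting them as a clade.
All ingroup taxa share the derived state 'present' for II; it defines the ingroup but does not resolve relationships within it.
III groups S and W, which is incompatible with the clades supported by the remaining characters; treating it as convergent (homoplasy) costs fewer steps than any alternative tree.
IV (derived state 'present') is shared by D and W — a synapomorphy uniting that clade.
Most parsimonious ingroup topology: ((W,D),(J,S)).
W and D share a more recent common ancestor with each other than either does with J, so J is the least closely related of the three.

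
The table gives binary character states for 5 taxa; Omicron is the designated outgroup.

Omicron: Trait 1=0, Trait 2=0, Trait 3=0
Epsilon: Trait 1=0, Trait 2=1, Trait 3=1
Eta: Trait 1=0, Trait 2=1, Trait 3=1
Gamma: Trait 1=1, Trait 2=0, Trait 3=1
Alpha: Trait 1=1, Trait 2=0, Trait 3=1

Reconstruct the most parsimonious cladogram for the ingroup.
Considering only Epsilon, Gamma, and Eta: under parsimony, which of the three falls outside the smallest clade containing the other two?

Gamma

The outgroup has state '0' for every character, so '1' is the derived state throughout.
Trait 1: derived state '1' in Alpha and Gamma only — synapomorphy for {Alpha, Gamma}.
Trait 2: derived state '1' in Epsilon and Eta only — synapomorphy for {Epsilon, Eta}.
All ingroup taxa share the derived state '1' for Trait 3; it defines the ingroup but does not resolve relationships within it.
Most parsimonious ingroup topology: ((Epsilon,Eta),(Gamma,Alpha)).
Eta and Epsilon share a more recent common ancestor with each other than either does with Gamma, so Gamma is the least closely related of the three.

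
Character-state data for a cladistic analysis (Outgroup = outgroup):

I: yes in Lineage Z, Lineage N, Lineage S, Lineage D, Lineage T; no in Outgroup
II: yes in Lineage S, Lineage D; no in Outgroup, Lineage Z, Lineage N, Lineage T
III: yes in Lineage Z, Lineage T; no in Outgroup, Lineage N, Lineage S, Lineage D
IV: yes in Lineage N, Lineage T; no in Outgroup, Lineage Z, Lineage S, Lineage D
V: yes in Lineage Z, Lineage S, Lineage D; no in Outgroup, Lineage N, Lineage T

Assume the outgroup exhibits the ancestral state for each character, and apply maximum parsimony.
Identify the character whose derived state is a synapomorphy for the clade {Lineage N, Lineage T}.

IV

The outgroup has state 'no' for every character, so 'yes' is the derived state throughout.
I (derived state 'yes') is shared by all ingroup taxa — unites the whole ingroup.
II (derived state 'yes') is shared by Lineage D and Lineage S — a synapomorphy uniting that clade.
III (state 'yes') occurs in Lineage T and Lineage Z but conflicts with the nesting implied by the other characters — most parsimoniously interpreted as homoplasy.
Only Lineage N and Lineage T show the derived state 'yes' for IV, supporting them as a clade.
Only Lineage D, Lineage S, and Lineage Z show the derived state 'yes' for V, supporting them as a clade.
Most parsimonious ingroup topology: ((Lineage Z,(Lineage S,Lineage D)),(Lineage N,Lineage T)).
The clade {Lineage N, Lineage T} is supported by IV: its derived state 'yes' occurs in exactly those taxa and in no other taxon (including the outgroup).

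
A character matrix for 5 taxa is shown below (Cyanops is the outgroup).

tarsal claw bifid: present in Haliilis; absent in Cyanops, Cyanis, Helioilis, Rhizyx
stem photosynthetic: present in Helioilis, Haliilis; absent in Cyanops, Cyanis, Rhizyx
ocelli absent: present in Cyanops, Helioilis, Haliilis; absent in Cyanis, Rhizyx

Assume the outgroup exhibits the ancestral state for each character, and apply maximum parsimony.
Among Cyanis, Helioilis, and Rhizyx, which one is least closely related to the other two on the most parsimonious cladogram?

Helioilis

Character polarity is set by the outgroup: the derived state is whichever differs from the outgroup's state, so for ocelli absent the derived state is 'absent', and for the remaining characters it is 'present'.
tarsal claw bifid: derived state 'present' in Haliilis only — an autapomorphy, so it tells us nothing about relationships among taxa.
stem photosynthetic (derived state 'present') is shared by Haliilis and Helioilis — a synapomorphy uniting that clade.
ocelli absent (derived state 'absent') is shared by Cyanis and Rhizyx — a synapomorphy uniting that clade.
Most parsimonious ingroup topology: ((Cyanis,Rhizyx),(Helioilis,Haliilis)).
Cyanis and Rhizyx share a more recent common ancestor with each other than either does with Helioilis, so Helioilis is the least closely related of the three.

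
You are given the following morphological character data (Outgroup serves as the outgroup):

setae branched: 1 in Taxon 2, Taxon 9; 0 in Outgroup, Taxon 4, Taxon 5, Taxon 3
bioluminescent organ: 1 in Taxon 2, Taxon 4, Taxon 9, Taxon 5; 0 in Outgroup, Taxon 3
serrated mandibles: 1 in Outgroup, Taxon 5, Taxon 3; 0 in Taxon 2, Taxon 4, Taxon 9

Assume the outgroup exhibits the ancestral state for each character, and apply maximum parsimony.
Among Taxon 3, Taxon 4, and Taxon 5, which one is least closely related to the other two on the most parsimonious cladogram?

Character polarity is set by the outgroup: the derived state is whichever differs from the outgroup's state, so for serrated mandibles the derived state is '0', and for the remaining characters it is '1'.
setae branched (derived state '1') is shared by Taxon 2 and Taxon 9 — a synapomorphy uniting that clade.
bioluminescent organ: derived state '1' in Taxon 2, Taxon 4, Taxon 5, and Taxon 9 only — synapomorphy for {Taxon 2, Taxon 4, Taxon 5, Taxon 9}.
serrated mandibles (derived state '0') is shared by Taxon 2, Taxon 4, and Taxon 9 — a synapomorphy uniting that clade.
Most parsimonious ingroup topology: ((Taxon 5,((Taxon 9,Taxon 2),Taxon 4)),Taxon 3).
Taxon 4 and Taxon 5 share a more recent common ancestor with each other than either does with Taxon 3, so Taxon 3 is the least closely related of the three.

Taxon 3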